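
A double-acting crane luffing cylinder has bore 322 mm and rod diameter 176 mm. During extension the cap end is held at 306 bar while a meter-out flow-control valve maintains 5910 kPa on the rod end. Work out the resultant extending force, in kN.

Cap-side area A_cap = π/4 × (322 mm)² = 81430 mm^2
Rod-side annular area A_ann = π/4 × (322² − 176²) = 57100 mm^2
Net thrust = P_cap·A_cap − P_rod·A_ann = 2492 kN − 337.5 kN

F ≈ 2150 kN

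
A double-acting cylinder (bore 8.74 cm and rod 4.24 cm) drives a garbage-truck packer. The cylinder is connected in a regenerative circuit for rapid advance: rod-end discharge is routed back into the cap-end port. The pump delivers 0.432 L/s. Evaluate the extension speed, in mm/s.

v ≈ 306 mm/s

In regeneration the rod-end outflow joins the pump flow into the cap end, so the net volume the pump must supply per unit advance equals the rod cross-section area.
Rod cross-section A_rod = π/4 × (4.24 cm)² = 14.12 cm^2
v = Q_pump / A_rod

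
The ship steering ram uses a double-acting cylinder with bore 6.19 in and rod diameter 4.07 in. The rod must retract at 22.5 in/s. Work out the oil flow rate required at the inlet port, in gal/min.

Rod-side annular area A_ann = π/4 × (6.19² − 4.07²) = 17.08 in^2
Q = A × v

Q ≈ 99.8 gal/min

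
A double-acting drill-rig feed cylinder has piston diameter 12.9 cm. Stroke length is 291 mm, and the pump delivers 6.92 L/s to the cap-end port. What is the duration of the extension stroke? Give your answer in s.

t ≈ 0.550 s

Cap-side area A_cap = π/4 × (12.9 cm)² = 130.7 cm^2
Swept volume V = A × L; t = V / Q = A·L / Q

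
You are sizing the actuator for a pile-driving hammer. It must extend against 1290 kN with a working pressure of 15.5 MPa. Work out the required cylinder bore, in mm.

D ≈ 326 mm

Extension force acts on the full piston face: F = P × (π/4)D².
D = √(4F / (πP)) = √(4 × 1290 kN / (π × 15.5 MPa))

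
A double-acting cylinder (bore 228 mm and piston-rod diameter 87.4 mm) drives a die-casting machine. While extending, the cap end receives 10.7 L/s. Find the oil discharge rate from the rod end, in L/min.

Cap-side area A_cap = π/4 × (228 mm)² = 40830 mm^2
Rod-side annular area A_ann = π/4 × (228² − 87.4²) = 34830 mm^2
Piston speed v = Q_in/A_cap; rod-end outflow Q_out = v × A_ann = Q_in × A_ann/A_cap.

Q_out ≈ 548 L/min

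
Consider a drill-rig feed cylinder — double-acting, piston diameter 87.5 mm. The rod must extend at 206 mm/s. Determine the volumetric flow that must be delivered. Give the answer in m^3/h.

Cap-side area A_cap = π/4 × (87.5 mm)² = 6013 mm^2
Q = A × v

Q ≈ 4.46 m^3/h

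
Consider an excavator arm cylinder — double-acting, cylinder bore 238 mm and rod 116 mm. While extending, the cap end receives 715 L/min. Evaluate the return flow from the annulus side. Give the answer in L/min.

Q_out ≈ 545 L/min

Cap-side area A_cap = π/4 × (238 mm)² = 44490 mm^2
Rod-side annular area A_ann = π/4 × (238² − 116²) = 33920 mm^2
Piston speed v = Q_in/A_cap; rod-end outflow Q_out = v × A_ann = Q_in × A_ann/A_cap.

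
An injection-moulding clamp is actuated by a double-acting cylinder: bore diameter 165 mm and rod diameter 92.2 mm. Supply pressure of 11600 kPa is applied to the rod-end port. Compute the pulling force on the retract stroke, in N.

Rod-side annular area A_ann = π/4 × (165² − 92.2²) = 14710 mm^2
On retraction the pressure acts on the annular area (bore minus rod).
F = P × A_ann

F ≈ 1.71e5 N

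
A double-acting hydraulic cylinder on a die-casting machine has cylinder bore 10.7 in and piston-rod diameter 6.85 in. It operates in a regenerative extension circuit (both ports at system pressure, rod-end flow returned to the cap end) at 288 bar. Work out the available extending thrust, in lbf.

With equal pressure on both faces, forces on the annular region cancel; the net push is pressure × rod cross-section.
Rod cross-section A_rod = π/4 × (6.85 in)² = 36.85 in^2
F = P × A_rod

F ≈ 1.54e5 lbf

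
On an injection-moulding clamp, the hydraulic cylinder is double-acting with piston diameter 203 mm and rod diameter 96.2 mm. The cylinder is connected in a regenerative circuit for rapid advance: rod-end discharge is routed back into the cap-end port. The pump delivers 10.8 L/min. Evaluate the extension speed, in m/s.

In regeneration the rod-end outflow joins the pump flow into the cap end, so the net volume the pump must supply per unit advance equals the rod cross-section area.
Rod cross-section A_rod = π/4 × (96.2 mm)² = 7268 mm^2
v = Q_pump / A_rod

v ≈ 0.0248 m/s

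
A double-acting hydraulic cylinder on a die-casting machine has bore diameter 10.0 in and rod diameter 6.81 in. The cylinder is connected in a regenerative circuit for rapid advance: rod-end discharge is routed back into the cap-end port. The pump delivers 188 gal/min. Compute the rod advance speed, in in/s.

v ≈ 19.9 in/s

In regeneration the rod-end outflow joins the pump flow into the cap end, so the net volume the pump must supply per unit advance equals the rod cross-section area.
Rod cross-section A_rod = π/4 × (6.81 in)² = 36.42 in^2
v = Q_pump / A_rod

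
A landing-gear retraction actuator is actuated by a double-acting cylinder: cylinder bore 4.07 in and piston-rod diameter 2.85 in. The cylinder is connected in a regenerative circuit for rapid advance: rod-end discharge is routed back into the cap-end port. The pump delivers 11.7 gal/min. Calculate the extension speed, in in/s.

In regeneration the rod-end outflow joins the pump flow into the cap end, so the net volume the pump must supply per unit advance equals the rod cross-section area.
Rod cross-section A_rod = π/4 × (2.85 in)² = 6.379 in^2
v = Q_pump / A_rod

v ≈ 7.06 in/s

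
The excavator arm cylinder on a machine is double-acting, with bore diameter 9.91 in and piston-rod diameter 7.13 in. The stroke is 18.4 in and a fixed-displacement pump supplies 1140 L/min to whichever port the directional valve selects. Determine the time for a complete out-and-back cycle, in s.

Cap-side area A_cap = π/4 × (9.91 in)² = 77.13 in^2
Rod-side annular area A_ann = π/4 × (9.91² − 7.13²) = 37.21 in^2
t_ext = A_cap·L/Q = 1.224 s
t_ret = A_ann·L/Q = 0.5904 s
t_cycle = t_ext + t_ret

t ≈ 1.81 s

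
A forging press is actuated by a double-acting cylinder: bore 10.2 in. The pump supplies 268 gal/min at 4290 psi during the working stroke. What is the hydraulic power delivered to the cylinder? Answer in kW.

Hydraulic power = P × Q

W ≈ 500 kW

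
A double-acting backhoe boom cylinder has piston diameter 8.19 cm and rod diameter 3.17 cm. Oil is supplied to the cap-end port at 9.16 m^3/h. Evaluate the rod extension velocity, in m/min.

v ≈ 29.0 m/min

Cap-side area A_cap = π/4 × (8.19 cm)² = 52.68 cm^2
v = Q / A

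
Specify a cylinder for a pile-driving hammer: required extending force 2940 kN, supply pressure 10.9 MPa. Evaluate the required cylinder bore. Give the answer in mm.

Extension force acts on the full piston face: F = P × (π/4)D².
D = √(4F / (πP)) = √(4 × 2940 kN / (π × 10.9 MPa))

D ≈ 586 mm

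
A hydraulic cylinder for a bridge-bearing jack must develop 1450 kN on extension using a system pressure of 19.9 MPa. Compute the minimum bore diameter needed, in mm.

D ≈ 305 mm

Extension force acts on the full piston face: F = P × (π/4)D².
D = √(4F / (πP)) = √(4 × 1450 kN / (π × 19.9 MPa))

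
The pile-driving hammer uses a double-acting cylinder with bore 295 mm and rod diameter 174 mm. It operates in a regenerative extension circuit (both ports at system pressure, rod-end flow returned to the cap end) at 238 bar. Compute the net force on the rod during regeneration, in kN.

With equal pressure on both faces, forces on the annular region cancel; the net push is pressure × rod cross-section.
Rod cross-section A_rod = π/4 × (174 mm)² = 23780 mm^2
F = P × A_rod

F ≈ 566 kN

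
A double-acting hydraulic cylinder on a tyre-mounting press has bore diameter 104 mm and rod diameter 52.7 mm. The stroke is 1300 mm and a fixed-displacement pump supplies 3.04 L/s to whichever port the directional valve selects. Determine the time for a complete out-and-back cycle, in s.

Cap-side area A_cap = π/4 × (104 mm)² = 8495 mm^2
Rod-side annular area A_ann = π/4 × (104² − 52.7²) = 6314 mm^2
t_ext = A_cap·L/Q = 3.633 s
t_ret = A_ann·L/Q = 2.700 s
t_cycle = t_ext + t_ret

t ≈ 6.33 s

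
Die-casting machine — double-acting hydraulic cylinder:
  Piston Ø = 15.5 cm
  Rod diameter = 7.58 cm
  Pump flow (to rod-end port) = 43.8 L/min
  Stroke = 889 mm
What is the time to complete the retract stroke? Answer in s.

t ≈ 17.5 s

Rod-side annular area A_ann = π/4 × (15.5² − 7.58²) = 143.6 cm^2
Swept volume V = A × L; t = V / Q = A·L / Q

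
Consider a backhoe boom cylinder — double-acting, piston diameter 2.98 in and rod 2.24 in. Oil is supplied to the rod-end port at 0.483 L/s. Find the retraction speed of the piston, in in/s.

Rod-side annular area A_ann = π/4 × (2.98² − 2.24²) = 3.034 in^2
Flow into the rod-end port fills the annular volume.
v = Q / A

v ≈ 9.72 in/s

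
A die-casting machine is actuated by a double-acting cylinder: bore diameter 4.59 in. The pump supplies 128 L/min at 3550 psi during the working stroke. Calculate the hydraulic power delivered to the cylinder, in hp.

W ≈ 70.0 hp

Hydraulic power = P × Q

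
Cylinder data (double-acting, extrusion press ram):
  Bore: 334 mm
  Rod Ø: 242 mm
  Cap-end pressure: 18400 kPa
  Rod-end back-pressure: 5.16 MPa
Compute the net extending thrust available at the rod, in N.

F ≈ 1.40e6 N

Cap-side area A_cap = π/4 × (334 mm)² = 87620 mm^2
Rod-side annular area A_ann = π/4 × (334² − 242²) = 41620 mm^2
Net thrust = P_cap·A_cap − P_rod·A_ann = 1.612e6 N − 2.148e5 N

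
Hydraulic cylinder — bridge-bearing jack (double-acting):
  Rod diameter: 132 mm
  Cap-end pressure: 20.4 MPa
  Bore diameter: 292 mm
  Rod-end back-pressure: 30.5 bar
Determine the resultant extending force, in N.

Cap-side area A_cap = π/4 × (292 mm)² = 66970 mm^2
Rod-side annular area A_ann = π/4 × (292² − 132²) = 53280 mm^2
Net thrust = P_cap·A_cap − P_rod·A_ann = 1.366e6 N − 1.625e5 N

F ≈ 1.20e6 N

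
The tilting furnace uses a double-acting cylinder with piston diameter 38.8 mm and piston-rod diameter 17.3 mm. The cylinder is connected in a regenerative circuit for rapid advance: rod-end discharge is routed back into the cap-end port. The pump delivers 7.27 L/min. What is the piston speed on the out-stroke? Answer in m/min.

v ≈ 30.9 m/min

In regeneration the rod-end outflow joins the pump flow into the cap end, so the net volume the pump must supply per unit advance equals the rod cross-section area.
Rod cross-section A_rod = π/4 × (17.3 mm)² = 235.1 mm^2
v = Q_pump / A_rod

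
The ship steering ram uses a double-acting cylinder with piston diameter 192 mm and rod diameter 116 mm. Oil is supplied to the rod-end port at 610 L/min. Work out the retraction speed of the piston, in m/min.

Rod-side annular area A_ann = π/4 × (192² − 116²) = 18380 mm^2
Flow into the rod-end port fills the annular volume.
v = Q / A

v ≈ 33.2 m/min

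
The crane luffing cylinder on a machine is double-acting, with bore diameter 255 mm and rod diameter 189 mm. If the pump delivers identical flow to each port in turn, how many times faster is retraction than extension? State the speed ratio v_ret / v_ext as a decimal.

Cap-side area A_cap = π/4 × (255 mm)² = 51070 mm^2
Rod-side annular area A_ann = π/4 × (255² − 189²) = 23020 mm^2
For equal Q, v ∝ 1/A, so v_ret/v_ext = A_cap/A_ann.

v_ret/v_ext ≈ 2.22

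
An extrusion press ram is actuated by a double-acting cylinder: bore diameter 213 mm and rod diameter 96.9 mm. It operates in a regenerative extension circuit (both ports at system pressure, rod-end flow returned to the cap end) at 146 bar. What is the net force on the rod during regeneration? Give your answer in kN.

With equal pressure on both faces, forces on the annular region cancel; the net push is pressure × rod cross-section.
Rod cross-section A_rod = π/4 × (96.9 mm)² = 7375 mm^2
F = P × A_rod

F ≈ 108 kN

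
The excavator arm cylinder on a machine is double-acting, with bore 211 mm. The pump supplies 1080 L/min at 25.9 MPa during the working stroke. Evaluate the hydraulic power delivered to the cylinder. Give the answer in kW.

W ≈ 466 kW

Hydraulic power = P × Q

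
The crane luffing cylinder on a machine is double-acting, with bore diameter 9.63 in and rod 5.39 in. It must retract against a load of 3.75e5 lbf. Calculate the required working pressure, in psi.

Rod-side annular area A_ann = π/4 × (9.63² − 5.39²) = 50.02 in^2
Retraction: pressure acts on the annular area.
P = F / A = 3.75e5 lbf / A

P ≈ 7500 psi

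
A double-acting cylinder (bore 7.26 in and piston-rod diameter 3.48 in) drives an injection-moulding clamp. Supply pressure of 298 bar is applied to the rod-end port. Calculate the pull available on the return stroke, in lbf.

F ≈ 1.38e5 lbf

Rod-side annular area A_ann = π/4 × (7.26² − 3.48²) = 31.88 in^2
On retraction the pressure acts on the annular area (bore minus rod).
F = P × A_ann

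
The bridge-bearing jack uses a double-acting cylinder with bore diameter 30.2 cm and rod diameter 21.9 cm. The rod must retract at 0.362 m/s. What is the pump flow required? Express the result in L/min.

Rod-side annular area A_ann = π/4 × (30.2² − 21.9²) = 339.6 cm^2
Q = A × v

Q ≈ 738 L/min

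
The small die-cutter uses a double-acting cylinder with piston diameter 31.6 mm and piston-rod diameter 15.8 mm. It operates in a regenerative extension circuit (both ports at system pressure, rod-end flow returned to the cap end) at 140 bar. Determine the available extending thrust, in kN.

F ≈ 2.74 kN

With equal pressure on both faces, forces on the annular region cancel; the net push is pressure × rod cross-section.
Rod cross-section A_rod = π/4 × (15.8 mm)² = 196.1 mm^2
F = P × A_rod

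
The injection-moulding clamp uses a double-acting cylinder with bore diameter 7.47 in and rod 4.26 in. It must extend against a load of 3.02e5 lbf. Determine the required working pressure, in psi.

P ≈ 6890 psi

Cap-side area A_cap = π/4 × (7.47 in)² = 43.83 in^2
P = F / A = 3.02e5 lbf / A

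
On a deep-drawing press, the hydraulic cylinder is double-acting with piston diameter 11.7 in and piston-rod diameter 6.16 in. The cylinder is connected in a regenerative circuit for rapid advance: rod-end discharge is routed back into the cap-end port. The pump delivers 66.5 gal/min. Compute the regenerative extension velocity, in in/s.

v ≈ 8.59 in/s

In regeneration the rod-end outflow joins the pump flow into the cap end, so the net volume the pump must supply per unit advance equals the rod cross-section area.
Rod cross-section A_rod = π/4 × (6.16 in)² = 29.80 in^2
v = Q_pump / A_rod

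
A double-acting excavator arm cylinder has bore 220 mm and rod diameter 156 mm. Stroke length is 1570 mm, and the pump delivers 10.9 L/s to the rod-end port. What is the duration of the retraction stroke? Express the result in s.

Rod-side annular area A_ann = π/4 × (220² − 156²) = 18900 mm^2
Swept volume V = A × L; t = V / Q = A·L / Q

t ≈ 2.72 s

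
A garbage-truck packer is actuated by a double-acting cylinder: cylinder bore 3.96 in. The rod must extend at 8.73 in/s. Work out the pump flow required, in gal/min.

Cap-side area A_cap = π/4 × (3.96 in)² = 12.32 in^2
Q = A × v

Q ≈ 27.9 gal/min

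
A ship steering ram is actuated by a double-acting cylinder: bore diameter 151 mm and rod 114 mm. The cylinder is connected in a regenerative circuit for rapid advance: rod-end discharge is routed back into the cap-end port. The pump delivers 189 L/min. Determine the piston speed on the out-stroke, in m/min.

In regeneration the rod-end outflow joins the pump flow into the cap end, so the net volume the pump must supply per unit advance equals the rod cross-section area.
Rod cross-section A_rod = π/4 × (114 mm)² = 10210 mm^2
v = Q_pump / A_rod

v ≈ 18.5 m/min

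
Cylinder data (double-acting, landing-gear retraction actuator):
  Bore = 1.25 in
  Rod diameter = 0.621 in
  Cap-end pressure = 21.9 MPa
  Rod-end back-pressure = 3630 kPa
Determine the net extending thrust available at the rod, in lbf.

F ≈ 3410 lbf

Cap-side area A_cap = π/4 × (1.25 in)² = 1.227 in^2
Rod-side annular area A_ann = π/4 × (1.25² − 0.621²) = 0.9243 in^2
Net thrust = P_cap·A_cap − P_rod·A_ann = 3898 lbf − 486.6 lbf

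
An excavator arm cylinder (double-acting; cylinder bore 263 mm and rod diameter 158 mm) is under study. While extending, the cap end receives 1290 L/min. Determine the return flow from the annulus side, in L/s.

Q_out ≈ 13.7 L/s

Cap-side area A_cap = π/4 × (263 mm)² = 54330 mm^2
Rod-side annular area A_ann = π/4 × (263² − 158²) = 34720 mm^2
Piston speed v = Q_in/A_cap; rod-end outflow Q_out = v × A_ann = Q_in × A_ann/A_cap.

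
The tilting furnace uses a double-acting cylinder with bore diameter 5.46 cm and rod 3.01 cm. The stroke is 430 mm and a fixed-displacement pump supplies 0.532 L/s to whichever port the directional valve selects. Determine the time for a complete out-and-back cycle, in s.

t ≈ 3.21 s

Cap-side area A_cap = π/4 × (5.46 cm)² = 23.41 cm^2
Rod-side annular area A_ann = π/4 × (5.46² − 3.01²) = 16.30 cm^2
t_ext = A_cap·L/Q = 1.892 s
t_ret = A_ann·L/Q = 1.317 s
t_cycle = t_ext + t_ret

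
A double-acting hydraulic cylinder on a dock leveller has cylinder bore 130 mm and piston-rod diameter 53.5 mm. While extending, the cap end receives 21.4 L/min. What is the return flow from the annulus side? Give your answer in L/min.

Q_out ≈ 17.8 L/min

Cap-side area A_cap = π/4 × (130 mm)² = 13270 mm^2
Rod-side annular area A_ann = π/4 × (130² − 53.5²) = 11030 mm^2
Piston speed v = Q_in/A_cap; rod-end outflow Q_out = v × A_ann = Q_in × A_ann/A_cap.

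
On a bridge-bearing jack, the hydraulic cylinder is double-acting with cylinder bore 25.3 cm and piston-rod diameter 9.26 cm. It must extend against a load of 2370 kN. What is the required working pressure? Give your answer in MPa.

Cap-side area A_cap = π/4 × (25.3 cm)² = 502.7 cm^2
P = F / A = 2370 kN / A

P ≈ 47.1 MPa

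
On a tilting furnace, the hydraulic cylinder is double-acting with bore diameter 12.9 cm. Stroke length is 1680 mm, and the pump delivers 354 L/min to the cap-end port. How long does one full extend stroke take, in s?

t ≈ 3.72 s

Cap-side area A_cap = π/4 × (12.9 cm)² = 130.7 cm^2
Swept volume V = A × L; t = V / Q = A·L / Q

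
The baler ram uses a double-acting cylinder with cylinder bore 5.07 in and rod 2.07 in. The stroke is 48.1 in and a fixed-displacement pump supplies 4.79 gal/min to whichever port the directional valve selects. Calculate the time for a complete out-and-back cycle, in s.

Cap-side area A_cap = π/4 × (5.07 in)² = 20.19 in^2
Rod-side annular area A_ann = π/4 × (5.07² − 2.07²) = 16.82 in^2
t_ext = A_cap·L/Q = 52.66 s
t_ret = A_ann·L/Q = 43.88 s
t_cycle = t_ext + t_ret

t ≈ 96.5 s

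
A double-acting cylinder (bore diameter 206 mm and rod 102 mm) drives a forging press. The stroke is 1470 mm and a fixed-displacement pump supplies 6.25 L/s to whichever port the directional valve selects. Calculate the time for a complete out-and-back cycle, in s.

t ≈ 13.8 s

Cap-side area A_cap = π/4 × (206 mm)² = 33330 mm^2
Rod-side annular area A_ann = π/4 × (206² − 102²) = 25160 mm^2
t_ext = A_cap·L/Q = 7.839 s
t_ret = A_ann·L/Q = 5.917 s
t_cycle = t_ext + t_ret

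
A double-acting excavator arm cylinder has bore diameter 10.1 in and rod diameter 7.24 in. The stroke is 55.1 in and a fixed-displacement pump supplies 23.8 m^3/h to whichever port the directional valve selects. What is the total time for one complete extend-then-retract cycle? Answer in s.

Cap-side area A_cap = π/4 × (10.1 in)² = 80.12 in^2
Rod-side annular area A_ann = π/4 × (10.1² − 7.24²) = 38.95 in^2
t_ext = A_cap·L/Q = 10.94 s
t_ret = A_ann·L/Q = 5.320 s
t_cycle = t_ext + t_ret

t ≈ 16.3 s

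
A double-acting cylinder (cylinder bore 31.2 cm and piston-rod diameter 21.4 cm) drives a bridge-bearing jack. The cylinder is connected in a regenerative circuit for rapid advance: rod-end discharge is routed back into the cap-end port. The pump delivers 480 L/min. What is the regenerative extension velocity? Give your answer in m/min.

In regeneration the rod-end outflow joins the pump flow into the cap end, so the net volume the pump must supply per unit advance equals the rod cross-section area.
Rod cross-section A_rod = π/4 × (21.4 cm)² = 359.7 cm^2
v = Q_pump / A_rod

v ≈ 13.3 m/min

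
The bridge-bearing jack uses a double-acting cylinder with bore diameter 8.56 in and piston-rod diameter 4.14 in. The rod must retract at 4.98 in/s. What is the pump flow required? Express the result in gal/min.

Rod-side annular area A_ann = π/4 × (8.56² − 4.14²) = 44.09 in^2
Q = A × v

Q ≈ 57.0 gal/min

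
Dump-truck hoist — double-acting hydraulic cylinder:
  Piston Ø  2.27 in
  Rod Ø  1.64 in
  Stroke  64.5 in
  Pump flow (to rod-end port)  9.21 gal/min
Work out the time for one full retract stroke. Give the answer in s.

Rod-side annular area A_ann = π/4 × (2.27² − 1.64²) = 1.935 in^2
Swept volume V = A × L; t = V / Q = A·L / Q

t ≈ 3.52 s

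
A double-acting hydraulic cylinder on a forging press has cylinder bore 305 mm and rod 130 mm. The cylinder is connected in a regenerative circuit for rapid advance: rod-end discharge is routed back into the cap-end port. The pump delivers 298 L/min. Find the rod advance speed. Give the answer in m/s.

v ≈ 0.374 m/s

In regeneration the rod-end outflow joins the pump flow into the cap end, so the net volume the pump must supply per unit advance equals the rod cross-section area.
Rod cross-section A_rod = π/4 × (130 mm)² = 13270 mm^2
v = Q_pump / A_rod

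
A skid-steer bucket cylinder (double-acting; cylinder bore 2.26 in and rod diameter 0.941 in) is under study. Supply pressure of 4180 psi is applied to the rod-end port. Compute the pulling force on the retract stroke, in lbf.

Rod-side annular area A_ann = π/4 × (2.26² − 0.941²) = 3.316 in^2
On retraction the pressure acts on the annular area (bore minus rod).
F = P × A_ann

F ≈ 13900 lbf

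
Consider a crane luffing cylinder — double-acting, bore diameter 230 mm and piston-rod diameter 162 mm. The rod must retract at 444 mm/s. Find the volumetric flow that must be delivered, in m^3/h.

Q ≈ 33.5 m^3/h

Rod-side annular area A_ann = π/4 × (230² − 162²) = 20940 mm^2
Q = A × v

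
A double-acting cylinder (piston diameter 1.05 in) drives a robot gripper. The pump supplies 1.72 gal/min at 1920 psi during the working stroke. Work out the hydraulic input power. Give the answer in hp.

W ≈ 1.93 hp

Hydraulic power = P × Q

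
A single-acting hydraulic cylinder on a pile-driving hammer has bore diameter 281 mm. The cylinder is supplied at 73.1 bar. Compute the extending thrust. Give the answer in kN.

F ≈ 453 kN

Cap-side area A_cap = π/4 × (281 mm)² = 62020 mm^2
F = P × A_cap = 73.1 bar × A_cap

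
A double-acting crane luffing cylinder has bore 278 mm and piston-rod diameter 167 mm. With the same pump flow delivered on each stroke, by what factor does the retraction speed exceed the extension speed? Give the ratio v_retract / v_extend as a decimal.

v_ret/v_ext ≈ 1.56

Cap-side area A_cap = π/4 × (278 mm)² = 60700 mm^2
Rod-side annular area A_ann = π/4 × (278² − 167²) = 38790 mm^2
For equal Q, v ∝ 1/A, so v_ret/v_ext = A_cap/A_ann.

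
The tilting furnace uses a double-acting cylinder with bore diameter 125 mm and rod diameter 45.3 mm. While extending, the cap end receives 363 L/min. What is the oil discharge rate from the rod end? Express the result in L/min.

Cap-side area A_cap = π/4 × (125 mm)² = 12270 mm^2
Rod-side annular area A_ann = π/4 × (125² − 45.3²) = 10660 mm^2
Piston speed v = Q_in/A_cap; rod-end outflow Q_out = v × A_ann = Q_in × A_ann/A_cap.

Q_out ≈ 315 L/min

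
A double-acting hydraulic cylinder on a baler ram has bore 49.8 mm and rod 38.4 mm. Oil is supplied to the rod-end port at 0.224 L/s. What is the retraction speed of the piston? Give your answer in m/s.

v ≈ 0.284 m/s

Rod-side annular area A_ann = π/4 × (49.8² − 38.4²) = 789.7 mm^2
Flow into the rod-end port fills the annular volume.
v = Q / A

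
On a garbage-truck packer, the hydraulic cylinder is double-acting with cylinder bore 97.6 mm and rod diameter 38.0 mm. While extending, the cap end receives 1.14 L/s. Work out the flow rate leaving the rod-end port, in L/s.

Q_out ≈ 0.967 L/s

Cap-side area A_cap = π/4 × (97.6 mm)² = 7482 mm^2
Rod-side annular area A_ann = π/4 × (97.6² − 38.0²) = 6347 mm^2
Piston speed v = Q_in/A_cap; rod-end outflow Q_out = v × A_ann = Q_in × A_ann/A_cap.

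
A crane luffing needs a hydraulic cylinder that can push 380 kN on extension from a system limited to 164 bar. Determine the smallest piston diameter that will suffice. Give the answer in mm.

D ≈ 172 mm

Extension force acts on the full piston face: F = P × (π/4)D².
D = √(4F / (πP)) = √(4 × 380 kN / (π × 164 bar))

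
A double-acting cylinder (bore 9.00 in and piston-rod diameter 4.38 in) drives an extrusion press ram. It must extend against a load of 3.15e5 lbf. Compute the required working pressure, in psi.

Cap-side area A_cap = π/4 × (9.00 in)² = 63.62 in^2
P = F / A = 3.15e5 lbf / A

P ≈ 4950 psi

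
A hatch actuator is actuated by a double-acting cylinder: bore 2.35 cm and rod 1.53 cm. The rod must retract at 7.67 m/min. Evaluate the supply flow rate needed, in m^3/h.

Rod-side annular area A_ann = π/4 × (2.35² − 1.53²) = 2.499 cm^2
Q = A × v

Q ≈ 0.115 m^3/h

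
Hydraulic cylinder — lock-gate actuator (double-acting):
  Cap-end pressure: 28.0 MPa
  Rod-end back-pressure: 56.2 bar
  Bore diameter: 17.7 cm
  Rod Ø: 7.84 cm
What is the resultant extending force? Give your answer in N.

F ≈ 5.78e5 N

Cap-side area A_cap = π/4 × (17.7 cm)² = 246.1 cm^2
Rod-side annular area A_ann = π/4 × (17.7² − 7.84²) = 197.8 cm^2
Net thrust = P_cap·A_cap − P_rod·A_ann = 6.890e5 N − 1.112e5 N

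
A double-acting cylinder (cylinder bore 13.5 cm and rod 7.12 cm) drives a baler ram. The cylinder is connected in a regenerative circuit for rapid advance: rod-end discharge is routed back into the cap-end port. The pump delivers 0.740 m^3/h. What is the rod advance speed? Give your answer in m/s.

In regeneration the rod-end outflow joins the pump flow into the cap end, so the net volume the pump must supply per unit advance equals the rod cross-section area.
Rod cross-section A_rod = π/4 × (7.12 cm)² = 39.82 cm^2
v = Q_pump / A_rod

v ≈ 0.0516 m/s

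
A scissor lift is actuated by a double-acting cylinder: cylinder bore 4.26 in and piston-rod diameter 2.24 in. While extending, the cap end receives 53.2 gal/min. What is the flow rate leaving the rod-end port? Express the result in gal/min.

Q_out ≈ 38.5 gal/min

Cap-side area A_cap = π/4 × (4.26 in)² = 14.25 in^2
Rod-side annular area A_ann = π/4 × (4.26² − 2.24²) = 10.31 in^2
Piston speed v = Q_in/A_cap; rod-end outflow Q_out = v × A_ann = Q_in × A_ann/A_cap.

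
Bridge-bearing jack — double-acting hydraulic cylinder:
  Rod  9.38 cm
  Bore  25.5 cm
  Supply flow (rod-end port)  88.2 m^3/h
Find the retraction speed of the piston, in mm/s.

v ≈ 555 mm/s

Rod-side annular area A_ann = π/4 × (25.5² − 9.38²) = 441.6 cm^2
Flow into the rod-end port fills the annular volume.
v = Q / A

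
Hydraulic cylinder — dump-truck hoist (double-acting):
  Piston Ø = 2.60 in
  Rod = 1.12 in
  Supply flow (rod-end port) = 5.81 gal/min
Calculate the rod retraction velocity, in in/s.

Rod-side annular area A_ann = π/4 × (2.60² − 1.12²) = 4.324 in^2
Flow into the rod-end port fills the annular volume.
v = Q / A

v ≈ 5.17 in/s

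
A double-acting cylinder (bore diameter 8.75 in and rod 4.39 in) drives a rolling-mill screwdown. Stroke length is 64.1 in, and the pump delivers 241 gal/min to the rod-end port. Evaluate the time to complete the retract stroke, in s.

Rod-side annular area A_ann = π/4 × (8.75² − 4.39²) = 45.00 in^2
Swept volume V = A × L; t = V / Q = A·L / Q

t ≈ 3.11 s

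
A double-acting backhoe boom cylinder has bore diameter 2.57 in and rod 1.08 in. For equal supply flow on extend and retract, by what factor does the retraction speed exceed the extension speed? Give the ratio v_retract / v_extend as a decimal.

v_ret/v_ext ≈ 1.21

Cap-side area A_cap = π/4 × (2.57 in)² = 5.187 in^2
Rod-side annular area A_ann = π/4 × (2.57² − 1.08²) = 4.271 in^2
For equal Q, v ∝ 1/A, so v_ret/v_ext = A_cap/A_ann.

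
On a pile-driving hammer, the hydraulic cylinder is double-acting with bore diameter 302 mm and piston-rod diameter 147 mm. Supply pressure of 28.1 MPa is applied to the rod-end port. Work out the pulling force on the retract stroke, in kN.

F ≈ 1540 kN

Rod-side annular area A_ann = π/4 × (302² − 147²) = 54660 mm^2
On retraction the pressure acts on the annular area (bore minus rod).
F = P × A_ann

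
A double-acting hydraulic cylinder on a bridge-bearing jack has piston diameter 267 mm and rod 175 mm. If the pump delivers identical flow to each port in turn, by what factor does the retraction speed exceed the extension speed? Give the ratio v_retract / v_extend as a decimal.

v_ret/v_ext ≈ 1.75

Cap-side area A_cap = π/4 × (267 mm)² = 55990 mm^2
Rod-side annular area A_ann = π/4 × (267² − 175²) = 31940 mm^2
For equal Q, v ∝ 1/A, so v_ret/v_ext = A_cap/A_ann.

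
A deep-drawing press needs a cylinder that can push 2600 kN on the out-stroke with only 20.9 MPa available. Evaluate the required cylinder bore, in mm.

Extension force acts on the full piston face: F = P × (π/4)D².
D = √(4F / (πP)) = √(4 × 2600 kN / (π × 20.9 MPa))

D ≈ 398 mm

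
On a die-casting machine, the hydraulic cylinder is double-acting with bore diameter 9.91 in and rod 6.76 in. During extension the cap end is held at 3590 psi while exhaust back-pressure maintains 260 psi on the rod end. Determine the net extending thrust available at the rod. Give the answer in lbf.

Cap-side area A_cap = π/4 × (9.91 in)² = 77.13 in^2
Rod-side annular area A_ann = π/4 × (9.91² − 6.76²) = 41.24 in^2
Net thrust = P_cap·A_cap − P_rod·A_ann = 2.769e5 lbf − 10720 lbf

F ≈ 2.66e5 lbf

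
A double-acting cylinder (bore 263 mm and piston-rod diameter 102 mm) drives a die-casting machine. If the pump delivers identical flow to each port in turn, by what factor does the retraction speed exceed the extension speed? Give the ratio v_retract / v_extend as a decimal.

v_ret/v_ext ≈ 1.18

Cap-side area A_cap = π/4 × (263 mm)² = 54330 mm^2
Rod-side annular area A_ann = π/4 × (263² − 102²) = 46150 mm^2
For equal Q, v ∝ 1/A, so v_ret/v_ext = A_cap/A_ann.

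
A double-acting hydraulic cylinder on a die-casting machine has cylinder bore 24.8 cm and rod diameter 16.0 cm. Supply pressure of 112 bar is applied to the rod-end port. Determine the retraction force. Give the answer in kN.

F ≈ 316 kN

Rod-side annular area A_ann = π/4 × (24.8² − 16.0²) = 282.0 cm^2
On retraction the pressure acts on the annular area (bore minus rod).
F = P × A_ann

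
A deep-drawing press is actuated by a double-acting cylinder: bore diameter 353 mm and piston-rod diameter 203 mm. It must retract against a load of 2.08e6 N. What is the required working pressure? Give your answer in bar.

Rod-side annular area A_ann = π/4 × (353² − 203²) = 65500 mm^2
Retraction: pressure acts on the annular area.
P = F / A = 2.08e6 N / A

P ≈ 318 bar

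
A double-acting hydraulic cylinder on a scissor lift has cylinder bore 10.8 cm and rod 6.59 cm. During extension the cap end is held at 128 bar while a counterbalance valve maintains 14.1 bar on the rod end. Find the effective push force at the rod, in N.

F ≈ 1.09e5 N

Cap-side area A_cap = π/4 × (10.8 cm)² = 91.61 cm^2
Rod-side annular area A_ann = π/4 × (10.8² − 6.59²) = 57.50 cm^2
Net thrust = P_cap·A_cap − P_rod·A_ann = 1.173e5 N − 8108 N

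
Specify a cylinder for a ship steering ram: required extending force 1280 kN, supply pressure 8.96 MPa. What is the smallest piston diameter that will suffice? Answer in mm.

D ≈ 426 mm

Extension force acts on the full piston face: F = P × (π/4)D².
D = √(4F / (πP)) = √(4 × 1280 kN / (π × 8.96 MPa))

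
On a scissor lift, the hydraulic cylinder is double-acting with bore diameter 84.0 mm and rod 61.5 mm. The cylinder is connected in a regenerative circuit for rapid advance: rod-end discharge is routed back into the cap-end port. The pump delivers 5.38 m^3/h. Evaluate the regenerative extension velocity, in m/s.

v ≈ 0.503 m/s

In regeneration the rod-end outflow joins the pump flow into the cap end, so the net volume the pump must supply per unit advance equals the rod cross-section area.
Rod cross-section A_rod = π/4 × (61.5 mm)² = 2971 mm^2
v = Q_pump / A_rod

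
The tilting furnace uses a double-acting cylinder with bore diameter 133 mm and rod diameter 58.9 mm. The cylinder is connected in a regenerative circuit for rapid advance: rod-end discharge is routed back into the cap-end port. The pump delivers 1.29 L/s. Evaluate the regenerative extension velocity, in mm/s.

v ≈ 473 mm/s

In regeneration the rod-end outflow joins the pump flow into the cap end, so the net volume the pump must supply per unit advance equals the rod cross-section area.
Rod cross-section A_rod = π/4 × (58.9 mm)² = 2725 mm^2
v = Q_pump / A_rod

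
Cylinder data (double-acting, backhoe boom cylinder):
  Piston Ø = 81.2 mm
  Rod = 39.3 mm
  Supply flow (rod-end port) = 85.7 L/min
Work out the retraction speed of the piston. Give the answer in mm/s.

v ≈ 360 mm/s

Rod-side annular area A_ann = π/4 × (81.2² − 39.3²) = 3965 mm^2
Flow into the rod-end port fills the annular volume.
v = Q / A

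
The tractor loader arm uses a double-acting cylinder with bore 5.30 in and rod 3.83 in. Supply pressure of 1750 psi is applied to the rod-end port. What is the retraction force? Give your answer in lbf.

F ≈ 18400 lbf

Rod-side annular area A_ann = π/4 × (5.30² − 3.83²) = 10.54 in^2
On retraction the pressure acts on the annular area (bore minus rod).
F = P × A_ann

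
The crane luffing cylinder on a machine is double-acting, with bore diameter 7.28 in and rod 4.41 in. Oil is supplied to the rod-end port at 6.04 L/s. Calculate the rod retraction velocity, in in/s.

v ≈ 14.0 in/s

Rod-side annular area A_ann = π/4 × (7.28² − 4.41²) = 26.35 in^2
Flow into the rod-end port fills the annular volume.
v = Q / A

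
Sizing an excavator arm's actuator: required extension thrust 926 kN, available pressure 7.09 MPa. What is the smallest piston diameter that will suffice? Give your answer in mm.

Extension force acts on the full piston face: F = P × (π/4)D².
D = √(4F / (πP)) = √(4 × 926 kN / (π × 7.09 MPa))

D ≈ 408 mm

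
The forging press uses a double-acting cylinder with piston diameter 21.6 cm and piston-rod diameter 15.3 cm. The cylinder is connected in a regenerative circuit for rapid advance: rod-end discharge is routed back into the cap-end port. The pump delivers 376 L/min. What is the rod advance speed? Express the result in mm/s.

v ≈ 341 mm/s

In regeneration the rod-end outflow joins the pump flow into the cap end, so the net volume the pump must supply per unit advance equals the rod cross-section area.
Rod cross-section A_rod = π/4 × (15.3 cm)² = 183.9 cm^2
v = Q_pump / A_rod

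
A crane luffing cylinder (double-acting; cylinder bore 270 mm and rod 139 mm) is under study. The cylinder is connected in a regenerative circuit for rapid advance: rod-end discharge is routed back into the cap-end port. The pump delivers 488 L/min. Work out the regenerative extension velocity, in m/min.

In regeneration the rod-end outflow joins the pump flow into the cap end, so the net volume the pump must supply per unit advance equals the rod cross-section area.
Rod cross-section A_rod = π/4 × (139 mm)² = 15170 mm^2
v = Q_pump / A_rod

v ≈ 32.2 m/min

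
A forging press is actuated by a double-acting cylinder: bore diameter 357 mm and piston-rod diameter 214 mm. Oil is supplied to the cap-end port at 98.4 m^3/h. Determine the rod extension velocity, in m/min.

Cap-side area A_cap = π/4 × (357 mm)² = 1.001e5 mm^2
v = Q / A

v ≈ 16.4 m/min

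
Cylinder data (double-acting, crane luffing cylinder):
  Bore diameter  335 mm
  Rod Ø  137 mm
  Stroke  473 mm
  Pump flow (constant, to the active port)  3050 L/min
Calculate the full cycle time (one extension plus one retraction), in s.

Cap-side area A_cap = π/4 × (335 mm)² = 88140 mm^2
Rod-side annular area A_ann = π/4 × (335² − 137²) = 73400 mm^2
t_ext = A_cap·L/Q = 0.8201 s
t_ret = A_ann·L/Q = 0.6830 s
t_cycle = t_ext + t_ret

t ≈ 1.50 s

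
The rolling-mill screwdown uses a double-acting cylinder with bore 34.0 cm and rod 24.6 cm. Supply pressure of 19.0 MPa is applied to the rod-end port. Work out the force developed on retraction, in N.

F ≈ 8.22e5 N

Rod-side annular area A_ann = π/4 × (34.0² − 24.6²) = 432.6 cm^2
On retraction the pressure acts on the annular area (bore minus rod).
F = P × A_ann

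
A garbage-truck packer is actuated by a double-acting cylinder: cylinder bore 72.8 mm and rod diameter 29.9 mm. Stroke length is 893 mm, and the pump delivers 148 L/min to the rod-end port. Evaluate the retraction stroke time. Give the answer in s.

Rod-side annular area A_ann = π/4 × (72.8² − 29.9²) = 3460 mm^2
Swept volume V = A × L; t = V / Q = A·L / Q

t ≈ 1.25 s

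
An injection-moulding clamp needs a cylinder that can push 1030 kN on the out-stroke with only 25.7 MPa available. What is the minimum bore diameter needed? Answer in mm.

D ≈ 226 mm

Extension force acts on the full piston face: F = P × (π/4)D².
D = √(4F / (πP)) = √(4 × 1030 kN / (π × 25.7 MPa))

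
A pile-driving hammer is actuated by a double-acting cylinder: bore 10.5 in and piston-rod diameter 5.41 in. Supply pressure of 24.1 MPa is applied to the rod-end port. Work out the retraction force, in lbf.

Rod-side annular area A_ann = π/4 × (10.5² − 5.41²) = 63.60 in^2
On retraction the pressure acts on the annular area (bore minus rod).
F = P × A_ann

F ≈ 2.22e5 lbf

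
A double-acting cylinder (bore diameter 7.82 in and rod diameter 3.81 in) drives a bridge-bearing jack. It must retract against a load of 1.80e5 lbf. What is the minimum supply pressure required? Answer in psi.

Rod-side annular area A_ann = π/4 × (7.82² − 3.81²) = 36.63 in^2
Retraction: pressure acts on the annular area.
P = F / A = 1.80e5 lbf / A

P ≈ 4910 psi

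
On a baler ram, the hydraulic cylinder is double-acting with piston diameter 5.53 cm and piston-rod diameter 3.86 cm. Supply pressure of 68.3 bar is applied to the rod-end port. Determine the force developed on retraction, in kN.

Rod-side annular area A_ann = π/4 × (5.53² − 3.86²) = 12.32 cm^2
On retraction the pressure acts on the annular area (bore minus rod).
F = P × A_ann

F ≈ 8.41 kN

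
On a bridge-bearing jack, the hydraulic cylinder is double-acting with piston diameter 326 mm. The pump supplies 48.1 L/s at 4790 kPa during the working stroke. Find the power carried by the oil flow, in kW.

Hydraulic power = P × Q

W ≈ 230 kW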